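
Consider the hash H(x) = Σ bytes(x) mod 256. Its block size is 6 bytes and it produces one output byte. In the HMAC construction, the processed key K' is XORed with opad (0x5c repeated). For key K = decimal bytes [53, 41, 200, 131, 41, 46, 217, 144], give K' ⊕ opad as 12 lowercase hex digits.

Key decimal bytes [53, 41, 200, 131, 41, 46, 217, 144] = 35 29 c8 83 29 2e d9 90 is 8 bytes > B = 6, so hash it first: H(key) = 69, then zero-pad to 6 bytes: K' = 69 00 00 00 00 00.
XOR each byte with 0x5c: 69⊕5c=35, 00⊕5c=5c, 00⊕5c=5c, 00⊕5c=5c, 00⊕5c=5c, 00⊕5c=5c.

355c5c5c5c5c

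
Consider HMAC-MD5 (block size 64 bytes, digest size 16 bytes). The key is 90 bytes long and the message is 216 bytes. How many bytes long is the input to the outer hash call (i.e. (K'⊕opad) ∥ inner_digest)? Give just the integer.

Key is 90 > 64 bytes, so it is hashed to 16 bytes then zero-padded to 64: |K'| = 64.
Outer input = (K'⊕opad) ∥ H(inner) → 64 + 16 = 80 bytes.

80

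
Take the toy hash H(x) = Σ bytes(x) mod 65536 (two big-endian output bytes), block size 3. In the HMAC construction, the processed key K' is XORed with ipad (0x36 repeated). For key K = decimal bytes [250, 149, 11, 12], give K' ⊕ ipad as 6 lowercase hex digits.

379036

Key decimal bytes [250, 149, 11, 12] = fa 95 0b 0c is 4 bytes > B = 3, so hash it first: H(key) = 01 a6, then zero-pad to 3 bytes: K' = 01 a6 00.
XOR each byte with 0x36: 01⊕36=37, a6⊕36=90, 00⊕36=36.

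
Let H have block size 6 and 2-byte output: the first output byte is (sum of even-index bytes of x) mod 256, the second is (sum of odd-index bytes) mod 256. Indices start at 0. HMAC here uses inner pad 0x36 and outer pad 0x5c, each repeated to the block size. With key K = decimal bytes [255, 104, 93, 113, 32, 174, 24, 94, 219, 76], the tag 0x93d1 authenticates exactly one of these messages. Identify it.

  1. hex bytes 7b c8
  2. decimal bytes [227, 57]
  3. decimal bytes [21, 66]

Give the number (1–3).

Key decimal bytes [255, 104, 93, 113, 32, 174, 24, 94, 219, 76] = ff 68 5d 71 20 ae 18 5e db 4c is 10 bytes > B = 6, so hash it first: H(key) = 6f 31, then zero-pad to 6 bytes: K' = 6f 31 00 00 00 00.
K' ⊕ ipad = 59 07 36 36 36 36; K' ⊕ opad = 33 6d 5c 5c 5c 5c.
m1: inner = H(59 07 36 36 36 36 7b c8) = 40 3b; tag = H(33 6d 5c 5c 5c 5c 40 3b) = 2b60
m2: inner = H(59 07 36 36 36 36 e3 39) = a8 ac; tag = H(33 6d 5c 5c 5c 5c a8 ac) = 93d1 ← matches
m3: inner = H(59 07 36 36 36 36 15 42) = da b5; tag = H(33 6d 5c 5c 5c 5c da b5) = c5da

2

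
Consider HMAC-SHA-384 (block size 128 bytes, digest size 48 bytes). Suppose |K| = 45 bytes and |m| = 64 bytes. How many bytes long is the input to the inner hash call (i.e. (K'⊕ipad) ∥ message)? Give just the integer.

192

Key is 45 ≤ 128 bytes, zero-padded: |K'| = 128.
Inner input = (K'⊕ipad) ∥ m → 128 + 64 = 192 bytes.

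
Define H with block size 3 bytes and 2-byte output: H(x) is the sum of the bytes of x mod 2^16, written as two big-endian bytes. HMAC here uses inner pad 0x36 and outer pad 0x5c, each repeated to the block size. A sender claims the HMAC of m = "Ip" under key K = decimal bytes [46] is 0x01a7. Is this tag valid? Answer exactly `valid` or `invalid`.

invalid

Key decimal bytes [46] = 2e is 1 byte ≤ B = 3; zero-pad to 3 bytes: K' = 2e 00 00.
K' ⊕ ipad = 18 36 36; K' ⊕ opad = 72 5c 5c.
Inner hash: sum = 24+54+54+73+112 = 317 → 01 3d.
Outer hash (recomputed tag): sum = 114+92+92+1+61 = 360 → 01 68.
Recomputed tag = 0168; claimed = 01a7 → mismatch.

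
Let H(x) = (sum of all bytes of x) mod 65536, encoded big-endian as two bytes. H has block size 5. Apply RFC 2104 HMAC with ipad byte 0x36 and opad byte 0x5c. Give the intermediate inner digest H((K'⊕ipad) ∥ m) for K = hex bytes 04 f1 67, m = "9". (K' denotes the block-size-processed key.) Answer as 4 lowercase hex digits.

01ef

Key hex bytes 04 f1 67 is 3 bytes ≤ B = 5; zero-pad to 5 bytes: K' = 04 f1 67 00 00.
K' ⊕ ipad = 32 c7 51 36 36.
Inner input = 32 c7 51 36 36 ∥ 39.
Inner hash: sum = 50+199+81+54+54+57 = 495 → 01 ef.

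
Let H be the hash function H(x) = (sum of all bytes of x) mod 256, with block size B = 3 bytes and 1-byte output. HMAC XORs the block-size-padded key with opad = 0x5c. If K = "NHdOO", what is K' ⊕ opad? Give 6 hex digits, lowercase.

Key "NHdOO" = 4e 48 64 4f 4f is 5 bytes > B = 3, so hash it first: H(key) = 98, then zero-pad to 3 bytes: K' = 98 00 00.
XOR each byte with 0x5c: 98⊕5c=c4, 00⊕5c=5c, 00⊕5c=5c.

c45c5c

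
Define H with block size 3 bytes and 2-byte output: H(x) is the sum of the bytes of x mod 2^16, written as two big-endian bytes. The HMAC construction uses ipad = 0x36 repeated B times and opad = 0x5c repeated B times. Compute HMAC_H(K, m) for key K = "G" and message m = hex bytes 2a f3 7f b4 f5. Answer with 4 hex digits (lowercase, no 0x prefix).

00f9

Key "G" = 47 is 1 byte ≤ B = 3; zero-pad to 3 bytes: K' = 47 00 00.
K' ⊕ ipad = 71 36 36.  K' ⊕ opad = 1b 5c 5c.
Inner input = (K'⊕ipad) ∥ m = 71 36 36 ∥ 2a f3 7f b4 f5.
Inner hash: sum = 113+54+54+42+243+127+180+245 = 1058 → 04 22.
Outer input = (K'⊕opad) ∥ inner = 1b 5c 5c ∥ 04 22.
Outer hash (tag): sum = 27+92+92+4+34 = 249 → 00 f9.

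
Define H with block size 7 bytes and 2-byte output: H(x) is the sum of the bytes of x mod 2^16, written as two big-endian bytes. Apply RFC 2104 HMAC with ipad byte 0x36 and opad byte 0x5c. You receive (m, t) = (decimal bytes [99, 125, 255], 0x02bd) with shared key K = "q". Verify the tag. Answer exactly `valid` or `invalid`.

invalid

Key "q" = 71 is 1 byte ≤ B = 7; zero-pad to 7 bytes: K' = 71 00 00 00 00 00 00.
K' ⊕ ipad = 47 36 36 36 36 36 36; K' ⊕ opad = 2d 5c 5c 5c 5c 5c 5c.
Inner hash: sum = 71+54+54+54+54+54+54+99+125+255 = 874 → 03 6a.
Outer hash (recomputed tag): sum = 45+92+92+92+92+92+92+3+106 = 706 → 02 c2.
Recomputed tag = 02c2; claimed = 02bd → mismatch.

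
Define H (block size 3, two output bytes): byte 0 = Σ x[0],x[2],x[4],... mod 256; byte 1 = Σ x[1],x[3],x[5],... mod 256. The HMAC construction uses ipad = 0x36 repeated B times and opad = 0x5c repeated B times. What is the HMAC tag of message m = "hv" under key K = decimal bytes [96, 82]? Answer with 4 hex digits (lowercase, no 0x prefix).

6410

Key decimal bytes [96, 82] = 60 52 is 2 bytes ≤ B = 3; zero-pad to 3 bytes: K' = 60 52 00.
K' ⊕ ipad = 56 64 36.  K' ⊕ opad = 3c 0e 5c.
Inner input = (K'⊕ipad) ∥ m = 56 64 36 ∥ 68 76.
Inner hash: even-index sum = 258 mod 256 = 2; odd-index sum = 204 mod 256 = 204 → 02 cc.
Outer input = (K'⊕opad) ∥ inner = 3c 0e 5c ∥ 02 cc.
Outer hash (tag): even-index sum = 356 mod 256 = 100; odd-index sum = 16 mod 256 = 16 → 64 10.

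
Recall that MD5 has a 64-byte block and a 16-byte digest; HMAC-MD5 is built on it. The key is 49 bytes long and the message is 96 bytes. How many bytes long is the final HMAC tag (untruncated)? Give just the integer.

The tag is one MD5 digest: 16 bytes.

16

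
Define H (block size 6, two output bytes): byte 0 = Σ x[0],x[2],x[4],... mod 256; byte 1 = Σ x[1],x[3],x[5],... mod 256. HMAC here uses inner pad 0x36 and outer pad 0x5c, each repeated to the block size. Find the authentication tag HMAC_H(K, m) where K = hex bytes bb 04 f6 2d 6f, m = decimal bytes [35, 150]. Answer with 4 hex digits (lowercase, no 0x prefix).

8d3e

Key hex bytes bb 04 f6 2d 6f is 5 bytes ≤ B = 6; zero-pad to 6 bytes: K' = bb 04 f6 2d 6f 00.
K' ⊕ ipad = 8d 32 c0 1b 59 36.  K' ⊕ opad = e7 58 aa 71 33 5c.
Inner input = (K'⊕ipad) ∥ m = 8d 32 c0 1b 59 36 ∥ 23 96.
Inner hash: even-index sum = 457 mod 256 = 201; odd-index sum = 281 mod 256 = 25 → c9 19.
Outer input = (K'⊕opad) ∥ inner = e7 58 aa 71 33 5c ∥ c9 19.
Outer hash (tag): even-index sum = 653 mod 256 = 141; odd-index sum = 318 mod 256 = 62 → 8d 3e.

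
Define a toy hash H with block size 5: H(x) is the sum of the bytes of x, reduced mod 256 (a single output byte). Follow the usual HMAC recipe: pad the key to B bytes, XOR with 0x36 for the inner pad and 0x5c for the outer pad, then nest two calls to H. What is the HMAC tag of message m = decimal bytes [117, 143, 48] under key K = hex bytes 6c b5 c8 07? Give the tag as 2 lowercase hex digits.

Key hex bytes 6c b5 c8 07 is 4 bytes ≤ B = 5; zero-pad to 5 bytes: K' = 6c b5 c8 07 00.
K' ⊕ ipad = 5a 83 fe 31 36.  K' ⊕ opad = 30 e9 94 5b 5c.
Inner input = (K'⊕ipad) ∥ m = 5a 83 fe 31 36 ∥ 75 8f 30.
Inner hash: sum = 90+131+254+49+54+117+143+48 = 886; mod 256 = 118 → 76.
Outer input = (K'⊕opad) ∥ inner = 30 e9 94 5b 5c ∥ 76.
Outer hash (tag): sum = 48+233+148+91+92+118 = 730; mod 256 = 218 → da.

da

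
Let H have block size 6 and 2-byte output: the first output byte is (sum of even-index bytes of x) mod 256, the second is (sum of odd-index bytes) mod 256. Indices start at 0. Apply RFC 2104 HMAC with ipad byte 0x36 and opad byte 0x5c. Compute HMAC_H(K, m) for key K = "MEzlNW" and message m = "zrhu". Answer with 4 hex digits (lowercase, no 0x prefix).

Key "MEzlNW" = 4d 45 7a 6c 4e 57 is exactly B = 6 bytes: K' = 4d 45 7a 6c 4e 57.
K' ⊕ ipad = 7b 73 4c 5a 78 61.  K' ⊕ opad = 11 19 26 30 12 0b.
Inner input = (K'⊕ipad) ∥ m = 7b 73 4c 5a 78 61 ∥ 7a 72 68 75.
Inner hash: even-index sum = 545 mod 256 = 33; odd-index sum = 533 mod 256 = 21 → 21 15.
Outer input = (K'⊕opad) ∥ inner = 11 19 26 30 12 0b ∥ 21 15.
Outer hash (tag): even-index sum = 106 mod 256 = 106; odd-index sum = 105 mod 256 = 105 → 6a 69.

6a69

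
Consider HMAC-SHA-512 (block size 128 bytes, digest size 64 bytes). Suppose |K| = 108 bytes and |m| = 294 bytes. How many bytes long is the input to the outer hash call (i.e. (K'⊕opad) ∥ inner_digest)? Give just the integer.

Key is 108 ≤ 128 bytes, zero-padded: |K'| = 128.
Outer input = (K'⊕opad) ∥ H(inner) → 128 + 64 = 192 bytes.

192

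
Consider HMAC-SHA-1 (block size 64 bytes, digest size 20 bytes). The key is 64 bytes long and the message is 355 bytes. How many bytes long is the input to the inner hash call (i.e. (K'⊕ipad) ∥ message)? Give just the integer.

419

Key is 64 ≤ 64 bytes, zero-padded: |K'| = 64.
Inner input = (K'⊕ipad) ∥ m → 64 + 355 = 419 bytes.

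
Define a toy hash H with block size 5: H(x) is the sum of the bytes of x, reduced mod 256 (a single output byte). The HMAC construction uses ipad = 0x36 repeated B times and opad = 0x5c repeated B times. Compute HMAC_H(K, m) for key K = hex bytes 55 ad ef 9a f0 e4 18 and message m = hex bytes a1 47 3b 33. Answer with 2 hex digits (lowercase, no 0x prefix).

Key hex bytes 55 ad ef 9a f0 e4 18 is 7 bytes > B = 5, so hash it first: H(key) = 77, then zero-pad to 5 bytes: K' = 77 00 00 00 00.
K' ⊕ ipad = 41 36 36 36 36.  K' ⊕ opad = 2b 5c 5c 5c 5c.
Inner input = (K'⊕ipad) ∥ m = 41 36 36 36 36 ∥ a1 47 3b 33.
Inner hash: sum = 65+54+54+54+54+161+71+59+51 = 623; mod 256 = 111 → 6f.
Outer input = (K'⊕opad) ∥ inner = 2b 5c 5c 5c 5c ∥ 6f.
Outer hash (tag): sum = 43+92+92+92+92+111 = 522; mod 256 = 10 → 0a.

0a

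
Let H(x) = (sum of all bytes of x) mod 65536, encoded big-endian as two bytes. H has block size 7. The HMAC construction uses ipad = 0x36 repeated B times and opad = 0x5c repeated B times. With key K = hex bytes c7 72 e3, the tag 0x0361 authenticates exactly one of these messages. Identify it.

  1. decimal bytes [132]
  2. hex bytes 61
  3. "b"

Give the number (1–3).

Key hex bytes c7 72 e3 is 3 bytes ≤ B = 7; zero-pad to 7 bytes: K' = c7 72 e3 00 00 00 00.
K' ⊕ ipad = f1 44 d5 36 36 36 36; K' ⊕ opad = 9b 2e bf 5c 5c 5c 5c.
m1: inner = H(f1 44 d5 36 36 36 36 84) = 03 66; tag = H(9b 2e bf 5c 5c 5c 5c 03 66) = 0361 ← matches
m2: inner = H(f1 44 d5 36 36 36 36 61) = 03 43; tag = H(9b 2e bf 5c 5c 5c 5c 03 43) = 033e
m3: inner = H(f1 44 d5 36 36 36 36 62) = 03 44; tag = H(9b 2e bf 5c 5c 5c 5c 03 44) = 033f

1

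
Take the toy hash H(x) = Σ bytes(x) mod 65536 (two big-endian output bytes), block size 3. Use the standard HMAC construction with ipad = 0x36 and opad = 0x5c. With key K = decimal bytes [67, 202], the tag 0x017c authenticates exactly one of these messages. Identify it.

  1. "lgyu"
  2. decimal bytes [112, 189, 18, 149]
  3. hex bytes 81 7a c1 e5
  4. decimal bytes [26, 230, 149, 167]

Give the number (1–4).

Key decimal bytes [67, 202] = 43 ca is 2 bytes ≤ B = 3; zero-pad to 3 bytes: K' = 43 ca 00.
K' ⊕ ipad = 75 fc 36; K' ⊕ opad = 1f 96 5c.
m1: inner = H(75 fc 36 6c 67 79 75) = 03 68; tag = H(1f 96 5c 03 68) = 017c ← matches
m2: inner = H(75 fc 36 70 bd 12 95) = 03 7b; tag = H(1f 96 5c 03 7b) = 018f
m3: inner = H(75 fc 36 81 7a c1 e5) = 04 48; tag = H(1f 96 5c 04 48) = 015d
m4: inner = H(75 fc 36 1a e6 95 a7) = 03 e3; tag = H(1f 96 5c 03 e3) = 01f7

1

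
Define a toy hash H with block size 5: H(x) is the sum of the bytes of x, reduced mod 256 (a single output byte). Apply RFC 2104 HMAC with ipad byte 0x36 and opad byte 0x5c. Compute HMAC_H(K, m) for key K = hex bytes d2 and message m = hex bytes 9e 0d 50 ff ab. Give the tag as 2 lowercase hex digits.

Key hex bytes d2 is 1 byte ≤ B = 5; zero-pad to 5 bytes: K' = d2 00 00 00 00.
K' ⊕ ipad = e4 36 36 36 36.  K' ⊕ opad = 8e 5c 5c 5c 5c.
Inner input = (K'⊕ipad) ∥ m = e4 36 36 36 36 ∥ 9e 0d 50 ff ab.
Inner hash: sum = 228+54+54+54+54+158+13+80+255+171 = 1121; mod 256 = 97 → 61.
Outer input = (K'⊕opad) ∥ inner = 8e 5c 5c 5c 5c ∥ 61.
Outer hash (tag): sum = 142+92+92+92+92+97 = 607; mod 256 = 95 → 5f.

5f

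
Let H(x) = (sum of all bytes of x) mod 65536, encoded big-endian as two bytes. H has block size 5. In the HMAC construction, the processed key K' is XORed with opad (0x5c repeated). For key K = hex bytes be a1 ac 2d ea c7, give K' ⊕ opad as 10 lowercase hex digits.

Key hex bytes be a1 ac 2d ea c7 is 6 bytes > B = 5, so hash it first: H(key) = 03 e9, then zero-pad to 5 bytes: K' = 03 e9 00 00 00.
XOR each byte with 0x5c: 03⊕5c=5f, e9⊕5c=b5, 00⊕5c=5c, 00⊕5c=5c, 00⊕5c=5c.

5fb55c5c5c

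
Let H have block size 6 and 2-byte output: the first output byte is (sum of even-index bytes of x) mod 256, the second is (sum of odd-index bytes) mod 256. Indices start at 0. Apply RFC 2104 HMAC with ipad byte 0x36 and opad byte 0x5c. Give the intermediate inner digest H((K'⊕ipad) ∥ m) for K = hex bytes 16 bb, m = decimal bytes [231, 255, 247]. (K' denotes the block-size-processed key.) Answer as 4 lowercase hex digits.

6af8

Key hex bytes 16 bb is 2 bytes ≤ B = 6; zero-pad to 6 bytes: K' = 16 bb 00 00 00 00.
K' ⊕ ipad = 20 8d 36 36 36 36.
Inner input = 20 8d 36 36 36 36 ∥ e7 ff f7.
Inner hash: even-index sum = 618 mod 256 = 106; odd-index sum = 504 mod 256 = 248 → 6a f8.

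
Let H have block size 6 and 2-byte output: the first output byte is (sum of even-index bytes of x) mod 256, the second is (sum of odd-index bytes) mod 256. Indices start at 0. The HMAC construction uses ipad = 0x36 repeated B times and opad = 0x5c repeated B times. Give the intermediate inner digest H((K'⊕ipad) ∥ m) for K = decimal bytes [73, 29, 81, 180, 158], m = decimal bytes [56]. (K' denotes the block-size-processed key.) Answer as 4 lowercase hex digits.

c6e3

Key decimal bytes [73, 29, 81, 180, 158] = 49 1d 51 b4 9e is 5 bytes ≤ B = 6; zero-pad to 6 bytes: K' = 49 1d 51 b4 9e 00.
K' ⊕ ipad = 7f 2b 67 82 a8 36.
Inner input = 7f 2b 67 82 a8 36 ∥ 38.
Inner hash: even-index sum = 454 mod 256 = 198; odd-index sum = 227 mod 256 = 227 → c6 e3.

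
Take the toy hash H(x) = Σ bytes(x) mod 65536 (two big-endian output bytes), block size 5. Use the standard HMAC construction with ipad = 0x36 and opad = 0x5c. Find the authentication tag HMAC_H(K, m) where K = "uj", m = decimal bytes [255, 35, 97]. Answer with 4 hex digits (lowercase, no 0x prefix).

0239

Key "uj" = 75 6a is 2 bytes ≤ B = 5; zero-pad to 5 bytes: K' = 75 6a 00 00 00.
K' ⊕ ipad = 43 5c 36 36 36.  K' ⊕ opad = 29 36 5c 5c 5c.
Inner input = (K'⊕ipad) ∥ m = 43 5c 36 36 36 ∥ ff 23 61.
Inner hash: sum = 67+92+54+54+54+255+35+97 = 708 → 02 c4.
Outer input = (K'⊕opad) ∥ inner = 29 36 5c 5c 5c ∥ 02 c4.
Outer hash (tag): sum = 41+54+92+92+92+2+196 = 569 → 02 39.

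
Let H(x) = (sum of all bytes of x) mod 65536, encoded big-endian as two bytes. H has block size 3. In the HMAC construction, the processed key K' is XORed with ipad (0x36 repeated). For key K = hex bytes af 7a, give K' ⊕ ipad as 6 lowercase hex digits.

994c36

Key hex bytes af 7a is 2 bytes ≤ B = 3; zero-pad to 3 bytes: K' = af 7a 00.
XOR each byte with 0x36: af⊕36=99, 7a⊕36=4c, 00⊕36=36.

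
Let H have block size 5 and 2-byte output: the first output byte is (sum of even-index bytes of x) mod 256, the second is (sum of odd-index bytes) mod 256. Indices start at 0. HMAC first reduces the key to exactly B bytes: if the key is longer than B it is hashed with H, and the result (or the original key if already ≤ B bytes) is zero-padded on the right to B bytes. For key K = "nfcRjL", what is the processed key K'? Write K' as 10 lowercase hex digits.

|K| = 6 > B = 5, so first hash the key.
H(K): even-index sum = 315 mod 256 = 59; odd-index sum = 260 mod 256 = 4 → 3b 04.
Zero-pad H(K) = 3b 04 to 5 bytes: K' = 3b 04 00 00 00.

3b04000000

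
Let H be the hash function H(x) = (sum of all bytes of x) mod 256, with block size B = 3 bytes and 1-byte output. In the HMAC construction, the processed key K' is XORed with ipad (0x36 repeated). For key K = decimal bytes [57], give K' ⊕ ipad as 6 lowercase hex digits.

Key decimal bytes [57] = 39 is 1 byte ≤ B = 3; zero-pad to 3 bytes: K' = 39 00 00.
XOR each byte with 0x36: 39⊕36=0f, 00⊕36=36, 00⊕36=36.

0f3636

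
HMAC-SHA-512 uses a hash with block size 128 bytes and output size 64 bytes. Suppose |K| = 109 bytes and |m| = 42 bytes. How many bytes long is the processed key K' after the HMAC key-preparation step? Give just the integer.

Key is 109 ≤ 128 bytes, zero-padded: |K'| = 128.

128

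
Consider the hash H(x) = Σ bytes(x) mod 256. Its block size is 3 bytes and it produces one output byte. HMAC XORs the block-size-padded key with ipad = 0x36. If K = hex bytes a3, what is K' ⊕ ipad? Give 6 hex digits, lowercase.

Key hex bytes a3 is 1 byte ≤ B = 3; zero-pad to 3 bytes: K' = a3 00 00.
XOR each byte with 0x36: a3⊕36=95, 00⊕36=36, 00⊕36=36.

953636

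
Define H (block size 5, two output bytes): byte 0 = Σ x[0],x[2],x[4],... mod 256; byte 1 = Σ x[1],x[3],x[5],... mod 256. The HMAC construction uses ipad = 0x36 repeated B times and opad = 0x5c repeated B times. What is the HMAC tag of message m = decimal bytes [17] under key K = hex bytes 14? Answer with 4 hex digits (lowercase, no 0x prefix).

Key hex bytes 14 is 1 byte ≤ B = 5; zero-pad to 5 bytes: K' = 14 00 00 00 00.
K' ⊕ ipad = 22 36 36 36 36.  K' ⊕ opad = 48 5c 5c 5c 5c.
Inner input = (K'⊕ipad) ∥ m = 22 36 36 36 36 ∥ 11.
Inner hash: even-index sum = 142 mod 256 = 142; odd-index sum = 125 mod 256 = 125 → 8e 7d.
Outer input = (K'⊕opad) ∥ inner = 48 5c 5c 5c 5c ∥ 8e 7d.
Outer hash (tag): even-index sum = 381 mod 256 = 125; odd-index sum = 326 mod 256 = 70 → 7d 46.

7d46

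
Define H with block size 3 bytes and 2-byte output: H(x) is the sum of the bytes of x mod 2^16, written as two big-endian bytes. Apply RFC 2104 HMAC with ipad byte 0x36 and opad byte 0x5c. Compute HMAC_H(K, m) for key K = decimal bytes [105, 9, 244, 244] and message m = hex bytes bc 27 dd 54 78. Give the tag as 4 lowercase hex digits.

Key decimal bytes [105, 9, 244, 244] = 69 09 f4 f4 is 4 bytes > B = 3, so hash it first: H(key) = 02 5a, then zero-pad to 3 bytes: K' = 02 5a 00.
K' ⊕ ipad = 34 6c 36.  K' ⊕ opad = 5e 06 5c.
Inner input = (K'⊕ipad) ∥ m = 34 6c 36 ∥ bc 27 dd 54 78.
Inner hash: sum = 52+108+54+188+39+221+84+120 = 866 → 03 62.
Outer input = (K'⊕opad) ∥ inner = 5e 06 5c ∥ 03 62.
Outer hash (tag): sum = 94+6+92+3+98 = 293 → 01 25.

0125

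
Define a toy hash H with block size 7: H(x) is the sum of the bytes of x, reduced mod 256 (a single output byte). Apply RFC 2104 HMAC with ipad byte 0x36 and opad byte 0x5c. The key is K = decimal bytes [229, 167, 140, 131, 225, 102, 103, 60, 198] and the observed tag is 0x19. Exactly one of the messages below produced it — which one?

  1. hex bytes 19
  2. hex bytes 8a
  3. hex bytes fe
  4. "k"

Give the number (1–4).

Key decimal bytes [229, 167, 140, 131, 225, 102, 103, 60, 198] = e5 a7 8c 83 e1 66 67 3c c6 is 9 bytes > B = 7, so hash it first: H(key) = 4b, then zero-pad to 7 bytes: K' = 4b 00 00 00 00 00 00.
K' ⊕ ipad = 7d 36 36 36 36 36 36; K' ⊕ opad = 17 5c 5c 5c 5c 5c 5c.
m1: inner = H(7d 36 36 36 36 36 36 19) = da; tag = H(17 5c 5c 5c 5c 5c 5c da) = 19 ← matches
m2: inner = H(7d 36 36 36 36 36 36 8a) = 4b; tag = H(17 5c 5c 5c 5c 5c 5c 4b) = 8a
m3: inner = H(7d 36 36 36 36 36 36 fe) = bf; tag = H(17 5c 5c 5c 5c 5c 5c bf) = fe
m4: inner = H(7d 36 36 36 36 36 36 6b) = 2c; tag = H(17 5c 5c 5c 5c 5c 5c 2c) = 6b

1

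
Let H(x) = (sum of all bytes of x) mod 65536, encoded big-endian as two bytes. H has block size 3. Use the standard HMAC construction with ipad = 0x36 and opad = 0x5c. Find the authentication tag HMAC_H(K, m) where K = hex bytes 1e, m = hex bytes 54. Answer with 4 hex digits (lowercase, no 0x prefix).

Key hex bytes 1e is 1 byte ≤ B = 3; zero-pad to 3 bytes: K' = 1e 00 00.
K' ⊕ ipad = 28 36 36.  K' ⊕ opad = 42 5c 5c.
Inner input = (K'⊕ipad) ∥ m = 28 36 36 ∥ 54.
Inner hash: sum = 40+54+54+84 = 232 → 00 e8.
Outer input = (K'⊕opad) ∥ inner = 42 5c 5c ∥ 00 e8.
Outer hash (tag): sum = 66+92+92+0+232 = 482 → 01 e2.

01e2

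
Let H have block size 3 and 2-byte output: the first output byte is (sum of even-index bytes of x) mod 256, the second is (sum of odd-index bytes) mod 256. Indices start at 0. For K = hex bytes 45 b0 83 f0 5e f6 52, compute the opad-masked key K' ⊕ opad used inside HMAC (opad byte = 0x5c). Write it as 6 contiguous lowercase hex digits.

Key hex bytes 45 b0 83 f0 5e f6 52 is 7 bytes > B = 3, so hash it first: H(key) = 78 96, then zero-pad to 3 bytes: K' = 78 96 00.
XOR each byte with 0x5c: 78⊕5c=24, 96⊕5c=ca, 00⊕5c=5c.

24ca5c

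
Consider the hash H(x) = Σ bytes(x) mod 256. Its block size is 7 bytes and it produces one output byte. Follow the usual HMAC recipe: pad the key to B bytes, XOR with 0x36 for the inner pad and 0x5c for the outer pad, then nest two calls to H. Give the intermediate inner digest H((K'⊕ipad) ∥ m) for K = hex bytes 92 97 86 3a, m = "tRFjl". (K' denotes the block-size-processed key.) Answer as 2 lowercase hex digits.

85

Key hex bytes 92 97 86 3a is 4 bytes ≤ B = 7; zero-pad to 7 bytes: K' = 92 97 86 3a 00 00 00.
K' ⊕ ipad = a4 a1 b0 0c 36 36 36.
Inner input = a4 a1 b0 0c 36 36 36 ∥ 74 52 46 6a 6c.
Inner hash: sum = 164+161+176+12+54+54+54+116+82+70+106+108 = 1157; mod 256 = 133 → 85.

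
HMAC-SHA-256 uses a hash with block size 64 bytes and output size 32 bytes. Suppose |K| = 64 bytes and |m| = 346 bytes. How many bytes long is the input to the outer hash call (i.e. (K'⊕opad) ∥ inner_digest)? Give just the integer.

Key is 64 ≤ 64 bytes, zero-padded: |K'| = 64.
Outer input = (K'⊕opad) ∥ H(inner) → 64 + 32 = 96 bytes.

96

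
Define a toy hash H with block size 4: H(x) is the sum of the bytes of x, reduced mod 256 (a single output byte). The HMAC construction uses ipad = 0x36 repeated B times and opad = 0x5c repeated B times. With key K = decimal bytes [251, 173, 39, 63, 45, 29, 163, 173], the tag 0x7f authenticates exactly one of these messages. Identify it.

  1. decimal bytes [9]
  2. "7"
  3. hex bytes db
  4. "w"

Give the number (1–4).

Key decimal bytes [251, 173, 39, 63, 45, 29, 163, 173] = fb ad 27 3f 2d 1d a3 ad is 8 bytes > B = 4, so hash it first: H(key) = a8, then zero-pad to 4 bytes: K' = a8 00 00 00.
K' ⊕ ipad = 9e 36 36 36; K' ⊕ opad = f4 5c 5c 5c.
m1: inner = H(9e 36 36 36 09) = 49; tag = H(f4 5c 5c 5c 49) = 51
m2: inner = H(9e 36 36 36 37) = 77; tag = H(f4 5c 5c 5c 77) = 7f ← matches
m3: inner = H(9e 36 36 36 db) = 1b; tag = H(f4 5c 5c 5c 1b) = 23
m4: inner = H(9e 36 36 36 77) = b7; tag = H(f4 5c 5c 5c b7) = bf

2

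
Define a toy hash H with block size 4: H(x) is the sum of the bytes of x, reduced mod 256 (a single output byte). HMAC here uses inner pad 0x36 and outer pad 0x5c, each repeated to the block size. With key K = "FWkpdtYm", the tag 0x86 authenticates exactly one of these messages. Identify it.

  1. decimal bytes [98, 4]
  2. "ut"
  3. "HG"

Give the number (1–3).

1

Key "FWkpdtYm" = 46 57 6b 70 64 74 59 6d is 8 bytes > B = 4, so hash it first: H(key) = 16, then zero-pad to 4 bytes: K' = 16 00 00 00.
K' ⊕ ipad = 20 36 36 36; K' ⊕ opad = 4a 5c 5c 5c.
m1: inner = H(20 36 36 36 62 04) = 28; tag = H(4a 5c 5c 5c 28) = 86 ← matches
m2: inner = H(20 36 36 36 75 74) = ab; tag = H(4a 5c 5c 5c ab) = 09
m3: inner = H(20 36 36 36 48 47) = 51; tag = H(4a 5c 5c 5c 51) = af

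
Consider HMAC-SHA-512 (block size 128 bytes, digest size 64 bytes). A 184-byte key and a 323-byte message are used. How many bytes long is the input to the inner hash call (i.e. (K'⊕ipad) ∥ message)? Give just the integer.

451

Key is 184 > 128 bytes, so it is hashed to 64 bytes then zero-padded to 128: |K'| = 128.
Inner input = (K'⊕ipad) ∥ m → 128 + 323 = 451 bytes.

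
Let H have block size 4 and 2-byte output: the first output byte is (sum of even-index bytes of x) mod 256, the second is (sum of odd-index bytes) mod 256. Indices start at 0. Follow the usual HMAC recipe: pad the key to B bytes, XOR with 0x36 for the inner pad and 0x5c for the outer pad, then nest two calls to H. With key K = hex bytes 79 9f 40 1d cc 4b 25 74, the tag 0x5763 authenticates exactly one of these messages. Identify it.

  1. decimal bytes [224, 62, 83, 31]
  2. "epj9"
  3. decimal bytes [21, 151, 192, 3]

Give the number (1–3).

Key hex bytes 79 9f 40 1d cc 4b 25 74 is 8 bytes > B = 4, so hash it first: H(key) = aa 7b, then zero-pad to 4 bytes: K' = aa 7b 00 00.
K' ⊕ ipad = 9c 4d 36 36; K' ⊕ opad = f6 27 5c 5c.
m1: inner = H(9c 4d 36 36 e0 3e 53 1f) = 05 e0; tag = H(f6 27 5c 5c 05 e0) = 5763 ← matches
m2: inner = H(9c 4d 36 36 65 70 6a 39) = a1 2c; tag = H(f6 27 5c 5c a1 2c) = f3af
m3: inner = H(9c 4d 36 36 15 97 c0 03) = a7 1d; tag = H(f6 27 5c 5c a7 1d) = f9a0

1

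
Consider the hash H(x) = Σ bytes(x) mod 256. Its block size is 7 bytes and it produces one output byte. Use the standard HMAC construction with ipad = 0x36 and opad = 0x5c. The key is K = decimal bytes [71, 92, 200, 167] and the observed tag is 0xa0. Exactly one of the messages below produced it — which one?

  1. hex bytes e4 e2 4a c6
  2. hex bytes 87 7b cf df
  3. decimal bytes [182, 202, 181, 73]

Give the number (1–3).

Key decimal bytes [71, 92, 200, 167] = 47 5c c8 a7 is 4 bytes ≤ B = 7; zero-pad to 7 bytes: K' = 47 5c c8 a7 00 00 00.
K' ⊕ ipad = 71 6a fe 91 36 36 36; K' ⊕ opad = 1b 00 94 fb 5c 5c 5c.
m1: inner = H(71 6a fe 91 36 36 36 e4 e2 4a c6) = e2; tag = H(1b 00 94 fb 5c 5c 5c e2) = a0 ← matches
m2: inner = H(71 6a fe 91 36 36 36 87 7b cf df) = bc; tag = H(1b 00 94 fb 5c 5c 5c bc) = 7a
m3: inner = H(71 6a fe 91 36 36 36 b6 ca b5 49) = 8a; tag = H(1b 00 94 fb 5c 5c 5c 8a) = 48

1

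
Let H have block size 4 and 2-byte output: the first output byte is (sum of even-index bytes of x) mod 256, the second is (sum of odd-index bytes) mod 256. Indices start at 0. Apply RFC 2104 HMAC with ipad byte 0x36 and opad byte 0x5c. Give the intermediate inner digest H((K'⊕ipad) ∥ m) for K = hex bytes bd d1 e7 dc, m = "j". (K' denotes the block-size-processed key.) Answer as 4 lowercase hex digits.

Key hex bytes bd d1 e7 dc is exactly B = 4 bytes: K' = bd d1 e7 dc.
K' ⊕ ipad = 8b e7 d1 ea.
Inner input = 8b e7 d1 ea ∥ 6a.
Inner hash: even-index sum = 454 mod 256 = 198; odd-index sum = 465 mod 256 = 209 → c6 d1.

c6d1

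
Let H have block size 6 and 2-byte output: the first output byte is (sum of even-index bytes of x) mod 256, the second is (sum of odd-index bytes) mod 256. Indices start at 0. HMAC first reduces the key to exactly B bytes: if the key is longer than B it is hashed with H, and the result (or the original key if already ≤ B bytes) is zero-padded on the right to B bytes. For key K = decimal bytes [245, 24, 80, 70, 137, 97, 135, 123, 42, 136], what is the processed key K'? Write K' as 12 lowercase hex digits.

|K| = 10 > B = 6, so first hash the key.
H(K): even-index sum = 639 mod 256 = 127; odd-index sum = 450 mod 256 = 194 → 7f c2.
Zero-pad H(K) = 7f c2 to 6 bytes: K' = 7f c2 00 00 00 00.

7fc200000000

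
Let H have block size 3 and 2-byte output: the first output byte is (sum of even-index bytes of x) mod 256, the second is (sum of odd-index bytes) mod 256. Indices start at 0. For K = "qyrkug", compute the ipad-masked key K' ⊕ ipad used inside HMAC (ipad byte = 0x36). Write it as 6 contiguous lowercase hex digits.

6e7d36

Key "qyrkug" = 71 79 72 6b 75 67 is 6 bytes > B = 3, so hash it first: H(key) = 58 4b, then zero-pad to 3 bytes: K' = 58 4b 00.
XOR each byte with 0x36: 58⊕36=6e, 4b⊕36=7d, 00⊕36=36.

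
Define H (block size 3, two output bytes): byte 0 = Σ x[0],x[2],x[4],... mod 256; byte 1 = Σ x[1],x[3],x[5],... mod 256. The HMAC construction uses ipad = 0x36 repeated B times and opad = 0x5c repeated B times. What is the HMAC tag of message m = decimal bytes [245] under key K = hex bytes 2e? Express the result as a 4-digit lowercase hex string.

f9aa

Key hex bytes 2e is 1 byte ≤ B = 3; zero-pad to 3 bytes: K' = 2e 00 00.
K' ⊕ ipad = 18 36 36.  K' ⊕ opad = 72 5c 5c.
Inner input = (K'⊕ipad) ∥ m = 18 36 36 ∥ f5.
Inner hash: even-index sum = 78 mod 256 = 78; odd-index sum = 299 mod 256 = 43 → 4e 2b.
Outer input = (K'⊕opad) ∥ inner = 72 5c 5c ∥ 4e 2b.
Outer hash (tag): even-index sum = 249 mod 256 = 249; odd-index sum = 170 mod 256 = 170 → f9 aa.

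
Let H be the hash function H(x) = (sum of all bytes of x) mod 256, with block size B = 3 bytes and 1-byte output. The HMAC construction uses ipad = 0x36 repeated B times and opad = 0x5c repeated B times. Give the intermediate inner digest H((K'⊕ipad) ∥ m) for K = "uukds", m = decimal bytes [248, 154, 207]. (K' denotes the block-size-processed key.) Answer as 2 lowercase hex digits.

e7

Key "uukds" = 75 75 6b 64 73 is 5 bytes > B = 3, so hash it first: H(key) = 2c, then zero-pad to 3 bytes: K' = 2c 00 00.
K' ⊕ ipad = 1a 36 36.
Inner input = 1a 36 36 ∥ f8 9a cf.
Inner hash: sum = 26+54+54+248+154+207 = 743; mod 256 = 231 → e7.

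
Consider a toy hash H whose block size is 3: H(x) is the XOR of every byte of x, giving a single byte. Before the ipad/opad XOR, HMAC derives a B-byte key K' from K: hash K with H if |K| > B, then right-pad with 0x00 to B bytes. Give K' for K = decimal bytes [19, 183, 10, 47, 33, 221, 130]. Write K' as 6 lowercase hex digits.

ff0000

|K| = 7 > B = 3, so first hash the key.
H(K): XOR 13⊕b7⊕0a⊕2f⊕21⊕dd⊕82 = ff.
Zero-pad H(K) = ff to 3 bytes: K' = ff 00 00.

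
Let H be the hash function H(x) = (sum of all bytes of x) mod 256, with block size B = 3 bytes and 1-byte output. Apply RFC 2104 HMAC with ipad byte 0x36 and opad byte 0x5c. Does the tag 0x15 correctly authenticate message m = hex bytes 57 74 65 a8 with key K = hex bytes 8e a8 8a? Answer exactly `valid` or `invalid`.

invalid

Key hex bytes 8e a8 8a is exactly B = 3 bytes: K' = 8e a8 8a.
K' ⊕ ipad = b8 9e bc; K' ⊕ opad = d2 f4 d6.
Inner hash: sum = 184+158+188+87+116+101+168 = 1002; mod 256 = 234 → ea.
Outer hash (recomputed tag): sum = 210+244+214+234 = 902; mod 256 = 134 → 86.
Recomputed tag = 86; claimed = 15 → mismatch.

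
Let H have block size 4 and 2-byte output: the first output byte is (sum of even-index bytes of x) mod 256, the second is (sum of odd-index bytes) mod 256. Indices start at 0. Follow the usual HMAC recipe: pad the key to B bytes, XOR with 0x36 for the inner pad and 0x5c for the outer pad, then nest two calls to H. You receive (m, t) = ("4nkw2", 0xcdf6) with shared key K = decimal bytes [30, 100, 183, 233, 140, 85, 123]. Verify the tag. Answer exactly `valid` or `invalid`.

invalid

Key decimal bytes [30, 100, 183, 233, 140, 85, 123] = 1e 64 b7 e9 8c 55 7b is 7 bytes > B = 4, so hash it first: H(key) = dc a2, then zero-pad to 4 bytes: K' = dc a2 00 00.
K' ⊕ ipad = ea 94 36 36; K' ⊕ opad = 80 fe 5c 5c.
Inner hash: even-index sum = 497 mod 256 = 241; odd-index sum = 431 mod 256 = 175 → f1 af.
Outer hash (recomputed tag): even-index sum = 461 mod 256 = 205; odd-index sum = 521 mod 256 = 9 → cd 09.
Recomputed tag = cd09; claimed = cdf6 → mismatch.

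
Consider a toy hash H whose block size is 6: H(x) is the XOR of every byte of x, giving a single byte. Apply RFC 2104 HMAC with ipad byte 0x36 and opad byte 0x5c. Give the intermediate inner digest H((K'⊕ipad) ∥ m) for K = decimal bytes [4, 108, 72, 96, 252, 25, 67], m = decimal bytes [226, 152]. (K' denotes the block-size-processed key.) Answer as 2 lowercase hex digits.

Key decimal bytes [4, 108, 72, 96, 252, 25, 67] = 04 6c 48 60 fc 19 43 is 7 bytes > B = 6, so hash it first: H(key) = e6, then zero-pad to 6 bytes: K' = e6 00 00 00 00 00.
K' ⊕ ipad = d0 36 36 36 36 36.
Inner input = d0 36 36 36 36 36 ∥ e2 98.
Inner hash: XOR d0⊕36⊕36⊕36⊕36⊕36⊕e2⊕98 = 9c.

9c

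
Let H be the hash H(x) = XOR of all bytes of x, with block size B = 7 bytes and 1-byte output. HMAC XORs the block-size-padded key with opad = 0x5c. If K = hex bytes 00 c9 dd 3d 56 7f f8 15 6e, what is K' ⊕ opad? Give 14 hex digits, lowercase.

Key hex bytes 00 c9 dd 3d 56 7f f8 15 6e is 9 bytes > B = 7, so hash it first: H(key) = 83, then zero-pad to 7 bytes: K' = 83 00 00 00 00 00 00.
XOR each byte with 0x5c: 83⊕5c=df, 00⊕5c=5c, 00⊕5c=5c, 00⊕5c=5c, 00⊕5c=5c, 00⊕5c=5c, 00⊕5c=5c.

df5c5c5c5c5c5c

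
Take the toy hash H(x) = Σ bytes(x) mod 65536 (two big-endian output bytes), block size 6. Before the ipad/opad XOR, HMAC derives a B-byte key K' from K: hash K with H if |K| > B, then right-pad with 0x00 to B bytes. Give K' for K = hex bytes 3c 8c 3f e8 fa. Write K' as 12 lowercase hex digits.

3c8c3fe8fa00

Key hex bytes 3c 8c 3f e8 fa is 5 bytes ≤ B = 6; zero-pad to 6 bytes: K' = 3c 8c 3f e8 fa 00.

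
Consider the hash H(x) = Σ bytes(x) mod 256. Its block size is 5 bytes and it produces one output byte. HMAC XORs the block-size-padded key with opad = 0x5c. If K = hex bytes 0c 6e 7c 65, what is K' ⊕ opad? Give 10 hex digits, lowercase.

503220395c

Key hex bytes 0c 6e 7c 65 is 4 bytes ≤ B = 5; zero-pad to 5 bytes: K' = 0c 6e 7c 65 00.
XOR each byte with 0x5c: 0c⊕5c=50, 6e⊕5c=32, 7c⊕5c=20, 65⊕5c=39, 00⊕5c=5c.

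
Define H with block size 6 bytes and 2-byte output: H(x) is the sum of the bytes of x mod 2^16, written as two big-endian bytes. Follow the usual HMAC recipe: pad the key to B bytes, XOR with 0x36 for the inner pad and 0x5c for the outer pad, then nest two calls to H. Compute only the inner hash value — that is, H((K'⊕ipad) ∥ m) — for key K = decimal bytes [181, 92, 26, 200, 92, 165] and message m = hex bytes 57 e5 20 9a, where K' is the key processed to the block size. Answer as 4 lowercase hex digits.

Key decimal bytes [181, 92, 26, 200, 92, 165] = b5 5c 1a c8 5c a5 is exactly B = 6 bytes: K' = b5 5c 1a c8 5c a5.
K' ⊕ ipad = 83 6a 2c fe 6a 93.
Inner input = 83 6a 2c fe 6a 93 ∥ 57 e5 20 9a.
Inner hash: sum = 131+106+44+254+106+147+87+229+32+154 = 1290 → 05 0a.

050a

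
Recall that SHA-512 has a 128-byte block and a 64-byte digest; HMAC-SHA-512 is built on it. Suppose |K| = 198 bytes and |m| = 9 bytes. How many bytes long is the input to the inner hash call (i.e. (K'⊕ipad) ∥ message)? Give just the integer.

137

Key is 198 > 128 bytes, so it is hashed to 64 bytes then zero-padded to 128: |K'| = 128.
Inner input = (K'⊕ipad) ∥ m → 128 + 9 = 137 bytes.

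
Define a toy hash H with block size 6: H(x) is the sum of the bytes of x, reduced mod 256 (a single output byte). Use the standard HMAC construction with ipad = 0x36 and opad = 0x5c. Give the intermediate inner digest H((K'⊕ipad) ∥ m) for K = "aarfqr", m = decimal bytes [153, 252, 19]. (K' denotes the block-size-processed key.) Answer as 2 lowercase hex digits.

75

Key "aarfqr" = 61 61 72 66 71 72 is exactly B = 6 bytes: K' = 61 61 72 66 71 72.
K' ⊕ ipad = 57 57 44 50 47 44.
Inner input = 57 57 44 50 47 44 ∥ 99 fc 13.
Inner hash: sum = 87+87+68+80+71+68+153+252+19 = 885; mod 256 = 117 → 75.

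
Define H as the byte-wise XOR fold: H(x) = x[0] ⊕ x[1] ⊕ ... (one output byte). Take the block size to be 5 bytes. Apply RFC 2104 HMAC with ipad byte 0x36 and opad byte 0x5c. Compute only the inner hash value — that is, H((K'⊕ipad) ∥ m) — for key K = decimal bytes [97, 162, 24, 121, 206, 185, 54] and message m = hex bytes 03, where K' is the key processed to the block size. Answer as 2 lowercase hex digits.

Key decimal bytes [97, 162, 24, 121, 206, 185, 54] = 61 a2 18 79 ce b9 36 is 7 bytes > B = 5, so hash it first: H(key) = e3, then zero-pad to 5 bytes: K' = e3 00 00 00 00.
K' ⊕ ipad = d5 36 36 36 36.
Inner input = d5 36 36 36 36 ∥ 03.
Inner hash: XOR d5⊕36⊕36⊕36⊕36⊕03 = d6.

d6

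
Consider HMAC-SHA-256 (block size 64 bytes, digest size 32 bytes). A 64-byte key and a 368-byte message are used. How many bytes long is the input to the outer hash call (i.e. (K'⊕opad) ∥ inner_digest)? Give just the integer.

96

Key is 64 ≤ 64 bytes, zero-padded: |K'| = 64.
Outer input = (K'⊕opad) ∥ H(inner) → 64 + 32 = 96 bytes.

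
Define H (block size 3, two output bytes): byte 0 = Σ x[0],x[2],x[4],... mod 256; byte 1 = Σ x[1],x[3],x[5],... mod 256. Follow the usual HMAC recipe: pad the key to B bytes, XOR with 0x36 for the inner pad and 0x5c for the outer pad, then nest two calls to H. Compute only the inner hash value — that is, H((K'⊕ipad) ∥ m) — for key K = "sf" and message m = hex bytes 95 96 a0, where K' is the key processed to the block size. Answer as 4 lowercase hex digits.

Key "sf" = 73 66 is 2 bytes ≤ B = 3; zero-pad to 3 bytes: K' = 73 66 00.
K' ⊕ ipad = 45 50 36.
Inner input = 45 50 36 ∥ 95 96 a0.
Inner hash: even-index sum = 273 mod 256 = 17; odd-index sum = 389 mod 256 = 133 → 11 85.

1185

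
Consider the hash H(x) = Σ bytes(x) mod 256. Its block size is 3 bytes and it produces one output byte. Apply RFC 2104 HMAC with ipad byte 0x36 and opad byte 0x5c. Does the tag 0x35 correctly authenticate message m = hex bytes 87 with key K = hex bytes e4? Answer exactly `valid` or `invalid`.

Key hex bytes e4 is 1 byte ≤ B = 3; zero-pad to 3 bytes: K' = e4 00 00.
K' ⊕ ipad = d2 36 36; K' ⊕ opad = b8 5c 5c.
Inner hash: sum = 210+54+54+135 = 453; mod 256 = 197 → c5.
Outer hash (recomputed tag): sum = 184+92+92+197 = 565; mod 256 = 53 → 35.
Recomputed tag = 35; claimed = 35 → match.

valid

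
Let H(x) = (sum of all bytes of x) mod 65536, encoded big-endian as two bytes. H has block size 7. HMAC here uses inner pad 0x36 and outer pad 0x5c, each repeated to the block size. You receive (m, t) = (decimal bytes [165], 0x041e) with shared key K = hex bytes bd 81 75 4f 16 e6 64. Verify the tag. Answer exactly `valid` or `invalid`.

Key hex bytes bd 81 75 4f 16 e6 64 is exactly B = 7 bytes: K' = bd 81 75 4f 16 e6 64.
K' ⊕ ipad = 8b b7 43 79 20 d0 52; K' ⊕ opad = e1 dd 29 13 4a ba 38.
Inner hash: sum = 139+183+67+121+32+208+82+165 = 997 → 03 e5.
Outer hash (recomputed tag): sum = 225+221+41+19+74+186+56+3+229 = 1054 → 04 1e.
Recomputed tag = 041e; claimed = 041e → match.

valid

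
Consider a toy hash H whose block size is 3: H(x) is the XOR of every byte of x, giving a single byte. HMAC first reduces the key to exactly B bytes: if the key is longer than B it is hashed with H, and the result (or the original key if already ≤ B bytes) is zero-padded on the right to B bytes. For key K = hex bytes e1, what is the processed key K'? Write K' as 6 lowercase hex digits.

Key hex bytes e1 is 1 byte ≤ B = 3; zero-pad to 3 bytes: K' = e1 00 00.

e10000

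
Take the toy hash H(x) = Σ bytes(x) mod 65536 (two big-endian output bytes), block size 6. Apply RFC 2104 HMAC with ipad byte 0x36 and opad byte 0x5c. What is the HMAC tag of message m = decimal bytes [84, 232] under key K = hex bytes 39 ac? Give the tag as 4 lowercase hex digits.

Key hex bytes 39 ac is 2 bytes ≤ B = 6; zero-pad to 6 bytes: K' = 39 ac 00 00 00 00.
K' ⊕ ipad = 0f 9a 36 36 36 36.  K' ⊕ opad = 65 f0 5c 5c 5c 5c.
Inner input = (K'⊕ipad) ∥ m = 0f 9a 36 36 36 36 ∥ 54 e8.
Inner hash: sum = 15+154+54+54+54+54+84+232 = 701 → 02 bd.
Outer input = (K'⊕opad) ∥ inner = 65 f0 5c 5c 5c 5c ∥ 02 bd.
Outer hash (tag): sum = 101+240+92+92+92+92+2+189 = 900 → 03 84.

0384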